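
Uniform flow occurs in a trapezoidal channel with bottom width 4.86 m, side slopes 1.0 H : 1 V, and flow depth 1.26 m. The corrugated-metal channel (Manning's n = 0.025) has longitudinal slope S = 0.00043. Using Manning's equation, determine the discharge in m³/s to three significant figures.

A = (b + z·y)·y = (4.86 + 1.0×1.26)×1.26 = 7.711 m²
P = b + 2y√(1+z²) = 4.86 + 2×1.26×√(1+1.0²) = 8.424 m
R = A/P = 7.711/8.424 = 0.9154 m
Q = (1/n)·A·R^(2/3)·S^(1/2) = (1/0.025) × 7.711 × 0.9154^(2/3) × 0.00043^(1/2) = 6.030 m³/s

6.03 m³/s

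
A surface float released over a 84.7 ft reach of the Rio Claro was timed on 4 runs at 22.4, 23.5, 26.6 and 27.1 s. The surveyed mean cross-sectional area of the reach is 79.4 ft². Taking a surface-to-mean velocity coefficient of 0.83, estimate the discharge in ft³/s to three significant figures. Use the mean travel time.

t̄ = (22.4 + 23.5 + 26.6 + 27.1) / 4 = 24.9 s
v_surface = L / t̄ = 84.7 / 24.9 = 3.402 ft/s
v_mean = 0.83 × 3.402 = 2.823 ft/s
Q = A × v_mean = 79.4 × 2.823 = 224.2 ft³/s

224 ft³/s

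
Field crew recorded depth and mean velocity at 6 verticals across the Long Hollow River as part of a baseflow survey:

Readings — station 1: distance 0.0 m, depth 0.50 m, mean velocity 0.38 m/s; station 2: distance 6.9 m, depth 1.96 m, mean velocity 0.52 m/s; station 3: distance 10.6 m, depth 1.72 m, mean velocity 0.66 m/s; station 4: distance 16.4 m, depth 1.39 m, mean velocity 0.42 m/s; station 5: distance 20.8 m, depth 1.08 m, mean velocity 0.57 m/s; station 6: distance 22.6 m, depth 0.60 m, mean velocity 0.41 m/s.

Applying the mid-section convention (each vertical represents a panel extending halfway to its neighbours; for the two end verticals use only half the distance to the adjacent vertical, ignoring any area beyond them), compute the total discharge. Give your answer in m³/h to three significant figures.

w_1 = (6.9 − 0.0)/2 = 3.45 m; q_1 = 0.38 × 0.50 × 3.45 = 0.6555 m³/s
w_2 = (10.6 − 0.0)/2 = 5.3 m; q_2 = 0.52 × 1.96 × 5.3 = 5.402 m³/s
w_3 = (16.4 − 6.9)/2 = 4.75 m; q_3 = 0.66 × 1.72 × 4.75 = 5.392 m³/s
w_4 = (20.8 − 10.6)/2 = 5.1 m; q_4 = 0.42 × 1.39 × 5.1 = 2.977 m³/s
w_5 = (22.6 − 16.4)/2 = 3.1 m; q_5 = 0.57 × 1.08 × 3.1 = 1.908 m³/s
w_6 = (22.6 − 20.8)/2 = 0.9 m; q_6 = 0.41 × 0.60 × 0.9 = 0.2214 m³/s
Q = Σ qᵢ = 16.56 m³/s
= 16.56 × 3600 = 59600 m³/h

59600 m³/h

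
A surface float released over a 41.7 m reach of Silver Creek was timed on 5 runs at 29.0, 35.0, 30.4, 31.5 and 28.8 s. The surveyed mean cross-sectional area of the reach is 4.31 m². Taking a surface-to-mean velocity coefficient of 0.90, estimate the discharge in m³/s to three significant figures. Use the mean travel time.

t̄ = (29.0 + 35.0 + 30.4 + 31.5 + 28.8) / 5 = 30.94 s
v_surface = L / t̄ = 41.7 / 30.94 = 1.348 m/s
v_mean = 0.90 × 1.348 = 1.213 m/s
Q = A × v_mean = 4.31 × 1.213 = 5.228 m³/s

5.23 m³/s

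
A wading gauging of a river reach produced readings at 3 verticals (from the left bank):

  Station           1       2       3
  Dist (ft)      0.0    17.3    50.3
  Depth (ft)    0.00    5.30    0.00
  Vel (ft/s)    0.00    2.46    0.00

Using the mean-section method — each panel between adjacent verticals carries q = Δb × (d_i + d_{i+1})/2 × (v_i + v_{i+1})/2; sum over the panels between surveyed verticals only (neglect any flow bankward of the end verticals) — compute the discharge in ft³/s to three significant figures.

164 ft³/s

Panel 1-2: Δb = 17.3 ft, d̄ = (0.00+5.30)/2 = 2.65, v̄ = (0.00+2.46)/2 = 1.23 → q = 17.3×2.65×1.23 = 56.39 ft³/s
Panel 2-3: Δb = 33 ft, d̄ = (5.30+0.00)/2 = 2.65, v̄ = (2.46+0.00)/2 = 1.23 → q = 33×2.65×1.23 = 107.6 ft³/s
Q = Σ q = 164.0 ft³/s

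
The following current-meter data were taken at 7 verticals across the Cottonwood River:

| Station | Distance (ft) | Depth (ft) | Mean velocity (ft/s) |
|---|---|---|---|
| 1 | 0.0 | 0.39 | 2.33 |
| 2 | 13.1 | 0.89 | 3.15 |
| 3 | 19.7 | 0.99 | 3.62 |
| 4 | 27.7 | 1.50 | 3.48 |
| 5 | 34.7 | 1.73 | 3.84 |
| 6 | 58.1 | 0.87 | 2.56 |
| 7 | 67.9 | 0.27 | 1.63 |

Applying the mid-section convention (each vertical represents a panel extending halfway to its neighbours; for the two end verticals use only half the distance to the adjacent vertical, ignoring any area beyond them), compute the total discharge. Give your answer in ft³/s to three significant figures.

239 ft³/s

w_1 = (13.1 − 0.0)/2 = 6.55 ft; q_1 = 2.33 × 0.39 × 6.55 = 5.952 ft³/s
w_2 = (19.7 − 0.0)/2 = 9.85 ft; q_2 = 3.15 × 0.89 × 9.85 = 27.61 ft³/s
w_3 = (27.7 − 13.1)/2 = 7.3 ft; q_3 = 3.62 × 0.99 × 7.3 = 26.16 ft³/s
w_4 = (34.7 − 19.7)/2 = 7.5 ft; q_4 = 3.48 × 1.50 × 7.5 = 39.15 ft³/s
w_5 = (58.1 − 27.7)/2 = 15.2 ft; q_5 = 3.84 × 1.73 × 15.2 = 101.0 ft³/s
w_6 = (67.9 − 34.7)/2 = 16.6 ft; q_6 = 2.56 × 0.87 × 16.6 = 36.97 ft³/s
w_7 = (67.9 − 58.1)/2 = 4.9 ft; q_7 = 1.63 × 0.27 × 4.9 = 2.156 ft³/s
Q = Σ qᵢ = 239.0 ft³/s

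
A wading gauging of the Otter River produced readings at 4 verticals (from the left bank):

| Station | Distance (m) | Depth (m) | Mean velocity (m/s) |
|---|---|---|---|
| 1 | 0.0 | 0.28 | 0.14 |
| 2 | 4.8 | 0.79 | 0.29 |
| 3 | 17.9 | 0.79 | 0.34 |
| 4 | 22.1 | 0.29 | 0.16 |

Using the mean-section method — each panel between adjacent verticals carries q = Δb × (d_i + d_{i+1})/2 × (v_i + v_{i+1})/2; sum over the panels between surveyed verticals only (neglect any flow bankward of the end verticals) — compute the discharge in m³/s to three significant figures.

Panel 1-2: Δb = 4.8 m, d̄ = (0.28+0.79)/2 = 0.535, v̄ = (0.14+0.29)/2 = 0.215 → q = 4.8×0.535×0.215 = 0.5521 m³/s
Panel 2-3: Δb = 13.1 m, d̄ = (0.79+0.79)/2 = 0.79, v̄ = (0.29+0.34)/2 = 0.315 → q = 13.1×0.79×0.315 = 3.260 m³/s
Panel 3-4: Δb = 4.2 m, d̄ = (0.79+0.29)/2 = 0.54, v̄ = (0.34+0.16)/2 = 0.25 → q = 4.2×0.54×0.25 = 0.5670 m³/s
Q = Σ q = 4.379 m³/s

4.38 m³/s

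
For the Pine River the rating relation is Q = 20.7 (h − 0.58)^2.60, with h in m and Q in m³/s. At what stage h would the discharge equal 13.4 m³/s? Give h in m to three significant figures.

1.43 m

h − h₀ = (Q/C)^(1/b) = (13.4/20.7)^(1/2.60) = 0.8460 m
h = 0.58 + 0.8460 = 1.426 m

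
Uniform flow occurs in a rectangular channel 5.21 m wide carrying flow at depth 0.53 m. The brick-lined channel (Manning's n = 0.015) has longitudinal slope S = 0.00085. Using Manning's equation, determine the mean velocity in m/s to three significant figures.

A = b·y = 5.21 × 0.53 = 2.761 m²
P = b + 2y = 5.21 + 2×0.53 = 6.270 m
R = A/P = 2.761/6.270 = 0.4404 m
Q = (1/n)·A·R^(2/3)·S^(1/2) = (1/0.015) × 2.761 × 0.4404^(2/3) × 0.00085^(1/2) = 3.107 m³/s
V = Q/A = 3.107/2.761 = 1.125 m/s

1.13 m/s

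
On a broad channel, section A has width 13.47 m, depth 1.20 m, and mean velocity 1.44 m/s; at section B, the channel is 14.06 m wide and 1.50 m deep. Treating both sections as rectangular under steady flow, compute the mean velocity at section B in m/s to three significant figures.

Q = A₁V₁ = (13.47×1.20) × 1.44 = 23.28 m³/s
A₂ = 14.06 × 1.50 = 21.09 m²
V₂ = Q/A₂ = 23.28/21.09 = 1.104 m/s

1.10 m/s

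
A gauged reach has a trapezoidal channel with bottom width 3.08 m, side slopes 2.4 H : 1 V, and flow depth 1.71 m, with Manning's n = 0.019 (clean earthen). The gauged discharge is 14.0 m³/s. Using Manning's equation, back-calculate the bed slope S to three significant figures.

0.000453

A = (b + z·y)·y = (3.08 + 2.4×1.71)×1.71 = 12.28 m²
P = b + 2y√(1+z²) = 3.08 + 2×1.71×√(1+2.4²) = 11.97 m
R = A/P = 12.28/11.97 = 1.026 m
S = (Q·n / (1·A·R^(2/3)))² = (14.0×0.019 / (1×12.28×1.017))² = 0.0004530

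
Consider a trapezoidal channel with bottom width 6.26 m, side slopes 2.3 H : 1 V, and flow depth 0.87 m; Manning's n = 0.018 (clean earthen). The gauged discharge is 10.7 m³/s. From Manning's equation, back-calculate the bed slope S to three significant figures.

0.00121

A = (b + z·y)·y = (6.26 + 2.3×0.87)×0.87 = 7.187 m²
P = b + 2y√(1+z²) = 6.26 + 2×0.87×√(1+2.3²) = 10.62 m
R = A/P = 7.187/10.62 = 0.6765 m
S = (Q·n / (1·A·R^(2/3)))² = (10.7×0.018 / (1×7.187×0.7706))² = 0.001209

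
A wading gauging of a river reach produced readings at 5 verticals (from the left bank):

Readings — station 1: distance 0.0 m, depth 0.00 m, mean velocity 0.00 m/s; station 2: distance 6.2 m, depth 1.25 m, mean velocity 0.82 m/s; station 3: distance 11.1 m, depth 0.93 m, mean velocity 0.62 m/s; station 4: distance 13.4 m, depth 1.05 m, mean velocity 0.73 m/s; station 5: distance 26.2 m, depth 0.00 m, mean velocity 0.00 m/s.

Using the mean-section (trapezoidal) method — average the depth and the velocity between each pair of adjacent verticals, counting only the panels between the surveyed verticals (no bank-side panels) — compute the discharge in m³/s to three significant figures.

Panel 1-2: Δb = 6.2 m, d̄ = (0.00+1.25)/2 = 0.625, v̄ = (0.00+0.82)/2 = 0.41 → q = 6.2×0.625×0.41 = 1.589 m³/s
Panel 2-3: Δb = 4.9 m, d̄ = (1.25+0.93)/2 = 1.09, v̄ = (0.82+0.62)/2 = 0.72 → q = 4.9×1.09×0.72 = 3.846 m³/s
Panel 3-4: Δb = 2.3 m, d̄ = (0.93+1.05)/2 = 0.99, v̄ = (0.62+0.73)/2 = 0.675 → q = 2.3×0.99×0.675 = 1.537 m³/s
Panel 4-5: Δb = 12.8 m, d̄ = (1.05+0.00)/2 = 0.525, v̄ = (0.73+0.00)/2 = 0.365 → q = 12.8×0.525×0.365 = 2.453 m³/s
Q = Σ q = 9.424 m³/s

9.42 m³/s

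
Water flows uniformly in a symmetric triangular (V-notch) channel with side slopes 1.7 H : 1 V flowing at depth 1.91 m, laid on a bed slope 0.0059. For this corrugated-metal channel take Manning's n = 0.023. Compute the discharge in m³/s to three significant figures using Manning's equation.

A = z·y² = 1.7×1.91² = 6.202 m²
P = 2y√(1+z²) = 2×1.91×√(1+1.7²) = 7.534 m
R = A/P = 6.202/7.534 = 0.8231 m
Q = (1/n)·A·R^(2/3)·S^(1/2) = (1/0.023) × 6.202 × 0.8231^(2/3) × 0.0059^(1/2) = 18.19 m³/s

18.2 m³/s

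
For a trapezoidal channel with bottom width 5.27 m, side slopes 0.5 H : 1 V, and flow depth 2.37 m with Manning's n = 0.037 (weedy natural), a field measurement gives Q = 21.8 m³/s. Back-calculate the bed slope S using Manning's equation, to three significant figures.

0.00170

A = (b + z·y)·y = (5.27 + 0.5×2.37)×2.37 = 15.30 m²
P = b + 2y√(1+z²) = 5.27 + 2×2.37×√(1+0.5²) = 10.57 m
R = A/P = 15.30/10.57 = 1.447 m
S = (Q·n / (1·A·R^(2/3)))² = (21.8×0.037 / (1×15.30×1.280))² = 0.001698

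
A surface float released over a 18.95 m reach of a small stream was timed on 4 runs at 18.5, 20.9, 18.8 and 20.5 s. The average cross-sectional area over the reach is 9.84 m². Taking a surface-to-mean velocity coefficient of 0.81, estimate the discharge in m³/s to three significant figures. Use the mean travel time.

7.68 m³/s

t̄ = (18.5 + 20.9 + 18.8 + 20.5) / 4 = 19.675 s
v_surface = L / t̄ = 18.95 / 19.675 = 0.9632 m/s
v_mean = 0.81 × 0.9632 = 0.7802 m/s
Q = A × v_mean = 9.84 × 0.7802 = 7.677 m³/s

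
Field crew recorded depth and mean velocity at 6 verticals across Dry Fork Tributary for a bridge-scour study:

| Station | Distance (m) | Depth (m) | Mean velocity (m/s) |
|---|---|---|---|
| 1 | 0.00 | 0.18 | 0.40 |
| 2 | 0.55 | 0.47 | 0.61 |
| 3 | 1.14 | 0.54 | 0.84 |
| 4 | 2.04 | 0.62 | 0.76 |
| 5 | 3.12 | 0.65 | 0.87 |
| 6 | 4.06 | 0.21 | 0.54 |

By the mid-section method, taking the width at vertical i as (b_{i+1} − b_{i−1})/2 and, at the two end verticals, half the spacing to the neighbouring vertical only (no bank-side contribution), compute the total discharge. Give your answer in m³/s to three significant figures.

w_1 = (0.55 − 0.00)/2 = 0.275 m; q_1 = 0.40 × 0.18 × 0.275 = 0.01980 m³/s
w_2 = (1.14 − 0.00)/2 = 0.57 m; q_2 = 0.61 × 0.47 × 0.57 = 0.1634 m³/s
w_3 = (2.04 − 0.55)/2 = 0.745 m; q_3 = 0.84 × 0.54 × 0.745 = 0.3379 m³/s
w_4 = (3.12 − 1.14)/2 = 0.99 m; q_4 = 0.76 × 0.62 × 0.99 = 0.4665 m³/s
w_5 = (4.06 − 2.04)/2 = 1.01 m; q_5 = 0.87 × 0.65 × 1.01 = 0.5712 m³/s
w_6 = (4.06 − 3.12)/2 = 0.47 m; q_6 = 0.54 × 0.21 × 0.47 = 0.05330 m³/s
Q = Σ qᵢ = 1.612 m³/s

1.61 m³/s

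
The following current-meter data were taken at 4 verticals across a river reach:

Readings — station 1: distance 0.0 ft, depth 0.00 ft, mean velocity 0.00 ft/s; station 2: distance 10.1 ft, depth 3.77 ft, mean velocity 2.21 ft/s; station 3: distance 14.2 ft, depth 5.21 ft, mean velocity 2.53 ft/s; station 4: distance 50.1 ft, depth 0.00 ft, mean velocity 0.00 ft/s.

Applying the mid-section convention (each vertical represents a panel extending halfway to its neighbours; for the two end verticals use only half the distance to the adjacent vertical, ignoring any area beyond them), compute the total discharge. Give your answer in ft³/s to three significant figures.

323 ft³/s

w_2 = (14.2 − 0.0)/2 = 7.1 ft; q_2 = 2.21 × 3.77 × 7.1 = 59.16 ft³/s
w_3 = (50.1 − 10.1)/2 = 20 ft; q_3 = 2.53 × 5.21 × 20 = 263.6 ft³/s
Stations 1, 4 contribute zero (depth or velocity is 0).
Q = Σ qᵢ = 322.8 ft³/s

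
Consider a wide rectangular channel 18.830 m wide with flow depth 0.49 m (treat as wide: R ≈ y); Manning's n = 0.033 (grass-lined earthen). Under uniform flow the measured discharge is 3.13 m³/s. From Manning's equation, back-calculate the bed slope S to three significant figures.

A = b·y = 18.830 × 0.49 = 9.227 m²
Wide channel: R ≈ y = 0.49 m
S = (Q·n / (1·A·R^(2/3)))² = (3.13×0.033 / (1×9.227×0.6215))² = 0.0003244

0.000324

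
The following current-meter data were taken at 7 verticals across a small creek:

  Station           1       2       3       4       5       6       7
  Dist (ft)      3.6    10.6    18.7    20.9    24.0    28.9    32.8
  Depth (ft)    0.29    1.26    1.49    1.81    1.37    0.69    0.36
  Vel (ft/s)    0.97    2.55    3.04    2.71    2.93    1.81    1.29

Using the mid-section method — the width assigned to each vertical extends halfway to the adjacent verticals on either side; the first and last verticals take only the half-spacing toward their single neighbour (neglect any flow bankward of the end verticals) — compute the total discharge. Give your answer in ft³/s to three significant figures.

84.0 ft³/s

w_1 = (10.6 − 3.6)/2 = 3.5 ft; q_1 = 0.97 × 0.29 × 3.5 = 0.9846 ft³/s
w_2 = (18.7 − 3.6)/2 = 7.55 ft; q_2 = 2.55 × 1.26 × 7.55 = 24.26 ft³/s
w_3 = (20.9 − 10.6)/2 = 5.15 ft; q_3 = 3.04 × 1.49 × 5.15 = 23.33 ft³/s
w_4 = (24.0 − 18.7)/2 = 2.65 ft; q_4 = 2.71 × 1.81 × 2.65 = 13.00 ft³/s
w_5 = (28.9 − 20.9)/2 = 4 ft; q_5 = 2.93 × 1.37 × 4 = 16.06 ft³/s
w_6 = (32.8 − 24.0)/2 = 4.4 ft; q_6 = 1.81 × 0.69 × 4.4 = 5.495 ft³/s
w_7 = (32.8 − 28.9)/2 = 1.95 ft; q_7 = 1.29 × 0.36 × 1.95 = 0.9056 ft³/s
Q = Σ qᵢ = 84.03 ft³/s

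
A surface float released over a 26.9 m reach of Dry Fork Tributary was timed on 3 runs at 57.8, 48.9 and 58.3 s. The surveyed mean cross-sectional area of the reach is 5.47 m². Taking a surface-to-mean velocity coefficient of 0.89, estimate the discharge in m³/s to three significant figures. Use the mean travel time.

2.38 m³/s

t̄ = (57.8 + 48.9 + 58.3) / 3 = 55 s
v_surface = L / t̄ = 26.9 / 55 = 0.4891 m/s
v_mean = 0.89 × 0.4891 = 0.4353 m/s
Q = A × v_mean = 5.47 × 0.4353 = 2.381 m³/s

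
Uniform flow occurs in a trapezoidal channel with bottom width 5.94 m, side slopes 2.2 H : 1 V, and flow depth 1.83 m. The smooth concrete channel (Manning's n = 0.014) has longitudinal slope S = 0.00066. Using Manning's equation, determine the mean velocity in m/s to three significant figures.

A = (b + z·y)·y = (5.94 + 2.2×1.83)×1.83 = 18.24 m²
P = b + 2y√(1+z²) = 5.94 + 2×1.83×√(1+2.2²) = 14.78 m
R = A/P = 18.24/14.78 = 1.234 m
Q = (1/n)·A·R^(2/3)·S^(1/2) = (1/0.014) × 18.24 × 1.234^(2/3) × 0.00066^(1/2) = 38.49 m³/s
V = Q/A = 38.49/18.24 = 2.111 m/s

2.11 m/s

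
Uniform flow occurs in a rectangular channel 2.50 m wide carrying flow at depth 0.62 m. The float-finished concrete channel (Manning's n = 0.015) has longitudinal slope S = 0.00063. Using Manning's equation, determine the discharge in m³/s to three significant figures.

1.44 m³/s

A = b·y = 2.50 × 0.62 = 1.550 m²
P = b + 2y = 2.50 + 2×0.62 = 3.740 m
R = A/P = 1.550/3.740 = 0.4144 m
Q = (1/n)·A·R^(2/3)·S^(1/2) = (1/0.015) × 1.550 × 0.4144^(2/3) × 0.00063^(1/2) = 1.442 m³/s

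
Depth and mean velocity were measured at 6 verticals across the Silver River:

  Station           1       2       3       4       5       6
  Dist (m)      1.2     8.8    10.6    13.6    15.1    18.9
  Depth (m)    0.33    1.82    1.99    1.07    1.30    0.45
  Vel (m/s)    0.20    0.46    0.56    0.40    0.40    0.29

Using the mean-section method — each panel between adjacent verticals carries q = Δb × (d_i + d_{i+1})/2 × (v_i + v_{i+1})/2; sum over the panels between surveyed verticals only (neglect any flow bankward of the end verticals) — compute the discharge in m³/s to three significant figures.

8.51 m³/s

Panel 1-2: Δb = 7.6 m, d̄ = (0.33+1.82)/2 = 1.075, v̄ = (0.20+0.46)/2 = 0.33 → q = 7.6×1.075×0.33 = 2.696 m³/s
Panel 2-3: Δb = 1.8 m, d̄ = (1.82+1.99)/2 = 1.905, v̄ = (0.46+0.56)/2 = 0.51 → q = 1.8×1.905×0.51 = 1.749 m³/s
Panel 3-4: Δb = 3 m, d̄ = (1.99+1.07)/2 = 1.53, v̄ = (0.56+0.40)/2 = 0.48 → q = 3×1.53×0.48 = 2.203 m³/s
Panel 4-5: Δb = 1.5 m, d̄ = (1.07+1.30)/2 = 1.185, v̄ = (0.40+0.40)/2 = 0.4 → q = 1.5×1.185×0.4 = 0.7110 m³/s
Panel 5-6: Δb = 3.8 m, d̄ = (1.30+0.45)/2 = 0.875, v̄ = (0.40+0.29)/2 = 0.345 → q = 3.8×0.875×0.345 = 1.147 m³/s
Q = Σ q = 8.506 m³/s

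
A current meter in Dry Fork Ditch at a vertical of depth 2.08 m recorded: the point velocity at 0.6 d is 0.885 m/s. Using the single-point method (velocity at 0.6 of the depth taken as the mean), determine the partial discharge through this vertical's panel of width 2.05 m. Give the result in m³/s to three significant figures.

v̄ = v₀.₆ = 0.885 m/s
q = v̄ × d × w = 0.8850 × 2.08 × 2.05 = 3.774 m³/s

3.77 m³/s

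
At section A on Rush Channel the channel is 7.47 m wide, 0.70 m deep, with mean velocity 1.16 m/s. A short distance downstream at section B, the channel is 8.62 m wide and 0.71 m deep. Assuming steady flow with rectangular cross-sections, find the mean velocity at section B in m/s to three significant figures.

0.991 m/s

Q = A₁V₁ = (7.47×0.70) × 1.16 = 6.066 m³/s
A₂ = 8.62 × 0.71 = 6.120 m²
V₂ = Q/A₂ = 6.066/6.120 = 0.9911 m/s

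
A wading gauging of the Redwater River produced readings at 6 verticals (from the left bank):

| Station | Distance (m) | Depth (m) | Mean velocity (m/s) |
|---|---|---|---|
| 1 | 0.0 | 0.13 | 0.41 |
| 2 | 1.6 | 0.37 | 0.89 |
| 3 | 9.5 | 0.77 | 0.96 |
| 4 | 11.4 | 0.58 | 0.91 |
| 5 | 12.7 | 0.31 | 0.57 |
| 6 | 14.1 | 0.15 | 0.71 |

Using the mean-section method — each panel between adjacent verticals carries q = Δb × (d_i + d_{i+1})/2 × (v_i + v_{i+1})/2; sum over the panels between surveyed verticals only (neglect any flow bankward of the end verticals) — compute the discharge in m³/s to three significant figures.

6.26 m³/s

Panel 1-2: Δb = 1.6 m, d̄ = (0.13+0.37)/2 = 0.25, v̄ = (0.41+0.89)/2 = 0.65 → q = 1.6×0.25×0.65 = 0.2600 m³/s
Panel 2-3: Δb = 7.9 m, d̄ = (0.37+0.77)/2 = 0.57, v̄ = (0.89+0.96)/2 = 0.925 → q = 7.9×0.57×0.925 = 4.165 m³/s
Panel 3-4: Δb = 1.9 m, d̄ = (0.77+0.58)/2 = 0.675, v̄ = (0.96+0.91)/2 = 0.935 → q = 1.9×0.675×0.935 = 1.199 m³/s
Panel 4-5: Δb = 1.3 m, d̄ = (0.58+0.31)/2 = 0.445, v̄ = (0.91+0.57)/2 = 0.74 → q = 1.3×0.445×0.74 = 0.4281 m³/s
Panel 5-6: Δb = 1.4 m, d̄ = (0.31+0.15)/2 = 0.23, v̄ = (0.57+0.71)/2 = 0.64 → q = 1.4×0.23×0.64 = 0.2061 m³/s
Q = Σ q = 6.259 m³/s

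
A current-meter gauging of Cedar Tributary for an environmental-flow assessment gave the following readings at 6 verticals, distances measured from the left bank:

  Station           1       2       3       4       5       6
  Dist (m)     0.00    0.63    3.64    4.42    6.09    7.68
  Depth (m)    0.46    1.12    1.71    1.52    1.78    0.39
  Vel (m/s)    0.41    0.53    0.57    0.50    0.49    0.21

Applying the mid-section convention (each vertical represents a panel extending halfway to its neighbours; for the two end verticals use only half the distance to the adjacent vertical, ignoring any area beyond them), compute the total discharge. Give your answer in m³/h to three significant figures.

w_1 = (0.63 − 0.00)/2 = 0.315 m; q_1 = 0.41 × 0.46 × 0.315 = 0.05941 m³/s
w_2 = (3.64 − 0.00)/2 = 1.82 m; q_2 = 0.53 × 1.12 × 1.82 = 1.080 m³/s
w_3 = (4.42 − 0.63)/2 = 1.895 m; q_3 = 0.57 × 1.71 × 1.895 = 1.847 m³/s
w_4 = (6.09 − 3.64)/2 = 1.225 m; q_4 = 0.50 × 1.52 × 1.225 = 0.9310 m³/s
w_5 = (7.68 − 4.42)/2 = 1.63 m; q_5 = 0.49 × 1.78 × 1.63 = 1.422 m³/s
w_6 = (7.68 − 6.09)/2 = 0.795 m; q_6 = 0.21 × 0.39 × 0.795 = 0.06511 m³/s
Q = Σ qᵢ = 5.405 m³/s
= 5.405 × 3600 = 19460 m³/h

19500 m³/h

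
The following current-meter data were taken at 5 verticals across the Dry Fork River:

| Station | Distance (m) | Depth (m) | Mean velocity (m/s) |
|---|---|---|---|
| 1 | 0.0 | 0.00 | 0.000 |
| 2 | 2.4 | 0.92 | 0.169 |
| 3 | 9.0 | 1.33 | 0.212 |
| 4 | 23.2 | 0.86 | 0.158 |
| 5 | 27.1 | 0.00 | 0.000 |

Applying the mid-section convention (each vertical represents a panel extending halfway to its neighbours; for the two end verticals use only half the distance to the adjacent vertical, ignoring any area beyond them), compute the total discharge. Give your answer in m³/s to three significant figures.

w_2 = (9.0 − 0.0)/2 = 4.5 m; q_2 = 0.169 × 0.92 × 4.5 = 0.6997 m³/s
w_3 = (23.2 − 2.4)/2 = 10.4 m; q_3 = 0.212 × 1.33 × 10.4 = 2.932 m³/s
w_4 = (27.1 − 9.0)/2 = 9.05 m; q_4 = 0.158 × 0.86 × 9.05 = 1.230 m³/s
Stations 1, 5 contribute zero (depth or velocity is 0).
Q = Σ qᵢ = 4.862 m³/s

4.86 m³/s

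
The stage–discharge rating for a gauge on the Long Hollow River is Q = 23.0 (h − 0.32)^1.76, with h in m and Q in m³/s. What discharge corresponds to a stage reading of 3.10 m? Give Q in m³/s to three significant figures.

139 m³/s

Q = 23.0 × (3.10 − 0.32)^1.76 = 23.0 × 2.78^1.76 = 139.1 m³/s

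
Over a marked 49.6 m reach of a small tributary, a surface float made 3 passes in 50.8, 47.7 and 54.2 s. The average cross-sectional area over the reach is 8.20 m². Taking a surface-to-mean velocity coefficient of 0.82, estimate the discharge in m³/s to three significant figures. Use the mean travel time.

t̄ = (50.8 + 47.7 + 54.2) / 3 = 50.9 s
v_surface = L / t̄ = 49.6 / 50.9 = 0.9745 m/s
v_mean = 0.82 × 0.9745 = 0.7991 m/s
Q = A × v_mean = 8.20 × 0.7991 = 6.552 m³/s

6.55 m³/s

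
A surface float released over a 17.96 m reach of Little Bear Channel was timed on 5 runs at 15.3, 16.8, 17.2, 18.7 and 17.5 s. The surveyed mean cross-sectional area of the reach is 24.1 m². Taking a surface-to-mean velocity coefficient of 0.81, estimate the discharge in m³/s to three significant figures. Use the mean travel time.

20.5 m³/s

t̄ = (15.3 + 16.8 + 17.2 + 18.7 + 17.5) / 5 = 17.1 s
v_surface = L / t̄ = 17.96 / 17.1 = 1.050 m/s
v_mean = 0.81 × 1.050 = 0.8507 m/s
Q = A × v_mean = 24.1 × 0.8507 = 20.50 m³/s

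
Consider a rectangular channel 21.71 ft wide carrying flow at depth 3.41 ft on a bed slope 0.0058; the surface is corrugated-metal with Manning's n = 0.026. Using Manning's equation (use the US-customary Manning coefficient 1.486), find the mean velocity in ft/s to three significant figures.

8.22 ft/s

A = b·y = 21.71 × 3.41 = 74.03 ft²
P = b + 2y = 21.71 + 2×3.41 = 28.53 ft
R = A/P = 74.03/28.53 = 2.595 ft
Q = (1.486/n)·A·R^(2/3)·S^(1/2) = (1.486/0.026) × 74.03 × 2.595^(2/3) × 0.0058^(1/2) = 608.5 ft³/s
V = Q/A = 608.5/74.03 = 8.219 ft/s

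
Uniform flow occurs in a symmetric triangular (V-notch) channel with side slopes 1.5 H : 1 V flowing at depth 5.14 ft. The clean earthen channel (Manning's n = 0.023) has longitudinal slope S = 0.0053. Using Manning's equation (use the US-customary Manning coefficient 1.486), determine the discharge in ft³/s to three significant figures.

A = z·y² = 1.5×5.14² = 39.63 ft²
P = 2y√(1+z²) = 2×5.14×√(1+1.5²) = 18.53 ft
R = A/P = 39.63/18.53 = 2.138 ft
Q = (1.486/n)·A·R^(2/3)·S^(1/2) = (1.486/0.023) × 39.63 × 2.138^(2/3) × 0.0053^(1/2) = 309.4 ft³/s

309 ft³/s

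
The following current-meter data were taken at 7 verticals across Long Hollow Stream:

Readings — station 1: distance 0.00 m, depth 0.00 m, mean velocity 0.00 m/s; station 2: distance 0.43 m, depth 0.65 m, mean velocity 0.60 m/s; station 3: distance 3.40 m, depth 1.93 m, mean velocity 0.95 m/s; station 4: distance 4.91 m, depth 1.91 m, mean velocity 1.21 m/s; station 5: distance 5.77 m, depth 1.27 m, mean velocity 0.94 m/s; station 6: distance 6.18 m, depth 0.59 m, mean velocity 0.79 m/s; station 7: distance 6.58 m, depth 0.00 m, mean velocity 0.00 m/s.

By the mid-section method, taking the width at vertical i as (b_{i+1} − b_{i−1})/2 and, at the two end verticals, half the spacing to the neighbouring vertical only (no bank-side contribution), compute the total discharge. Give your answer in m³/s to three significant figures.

8.46 m³/s

w_2 = (3.40 − 0.00)/2 = 1.7 m; q_2 = 0.60 × 0.65 × 1.7 = 0.6630 m³/s
w_3 = (4.91 − 0.43)/2 = 2.24 m; q_3 = 0.95 × 1.93 × 2.24 = 4.107 m³/s
w_4 = (5.77 − 3.40)/2 = 1.185 m; q_4 = 1.21 × 1.91 × 1.185 = 2.739 m³/s
w_5 = (6.18 − 4.91)/2 = 0.635 m; q_5 = 0.94 × 1.27 × 0.635 = 0.7581 m³/s
w_6 = (6.58 − 5.77)/2 = 0.405 m; q_6 = 0.79 × 0.59 × 0.405 = 0.1888 m³/s
Stations 1, 7 contribute zero (depth or velocity is 0).
Q = Σ qᵢ = 8.456 m³/s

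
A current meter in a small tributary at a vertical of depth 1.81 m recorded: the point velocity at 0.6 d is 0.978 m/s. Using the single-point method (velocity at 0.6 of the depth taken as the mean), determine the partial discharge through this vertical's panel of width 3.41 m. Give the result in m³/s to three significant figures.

6.04 m³/s

v̄ = v₀.₆ = 0.978 m/s
q = v̄ × d × w = 0.9780 × 1.81 × 3.41 = 6.036 m³/s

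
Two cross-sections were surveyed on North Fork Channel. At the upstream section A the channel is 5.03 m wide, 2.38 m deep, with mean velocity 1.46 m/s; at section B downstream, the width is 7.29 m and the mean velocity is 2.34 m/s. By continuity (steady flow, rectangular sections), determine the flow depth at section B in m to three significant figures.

1.02 m

Q = A₁V₁ = (5.03×2.38) × 1.46 = 17.48 m³/s
d₂ = Q/(b₂ V₂) = 17.48/(7.29×2.34) = 1.025 m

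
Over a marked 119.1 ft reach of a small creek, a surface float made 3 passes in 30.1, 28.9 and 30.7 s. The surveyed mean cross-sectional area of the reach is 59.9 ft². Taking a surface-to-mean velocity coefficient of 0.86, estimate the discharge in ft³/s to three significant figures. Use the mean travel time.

205 ft³/s

t̄ = (30.1 + 28.9 + 30.7) / 3 = 29.9 s
v_surface = L / t̄ = 119.1 / 29.9 = 3.983 ft/s
v_mean = 0.86 × 3.983 = 3.426 ft/s
Q = A × v_mean = 59.9 × 3.426 = 205.2 ft³/s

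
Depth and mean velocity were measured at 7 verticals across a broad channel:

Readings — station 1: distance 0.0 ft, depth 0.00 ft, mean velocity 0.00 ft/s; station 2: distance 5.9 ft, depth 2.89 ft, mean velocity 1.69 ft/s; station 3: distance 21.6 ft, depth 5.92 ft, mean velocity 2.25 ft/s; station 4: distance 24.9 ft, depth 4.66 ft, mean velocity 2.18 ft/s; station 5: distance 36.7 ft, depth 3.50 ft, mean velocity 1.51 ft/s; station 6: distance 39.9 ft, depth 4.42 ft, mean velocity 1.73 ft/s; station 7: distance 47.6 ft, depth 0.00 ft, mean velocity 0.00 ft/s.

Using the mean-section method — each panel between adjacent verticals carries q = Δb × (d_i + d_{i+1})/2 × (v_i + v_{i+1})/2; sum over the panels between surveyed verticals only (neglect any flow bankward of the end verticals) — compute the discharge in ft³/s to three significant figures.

Panel 1-2: Δb = 5.9 ft, d̄ = (0.00+2.89)/2 = 1.445, v̄ = (0.00+1.69)/2 = 0.845 → q = 5.9×1.445×0.845 = 7.204 ft³/s
Panel 2-3: Δb = 15.7 ft, d̄ = (2.89+5.92)/2 = 4.405, v̄ = (1.69+2.25)/2 = 1.97 → q = 15.7×4.405×1.97 = 136.2 ft³/s
Panel 3-4: Δb = 3.3 ft, d̄ = (5.92+4.66)/2 = 5.29, v̄ = (2.25+2.18)/2 = 2.215 → q = 3.3×5.29×2.215 = 38.67 ft³/s
Panel 4-5: Δb = 11.8 ft, d̄ = (4.66+3.50)/2 = 4.08, v̄ = (2.18+1.51)/2 = 1.845 → q = 11.8×4.08×1.845 = 88.83 ft³/s
Panel 5-6: Δb = 3.2 ft, d̄ = (3.50+4.42)/2 = 3.96, v̄ = (1.51+1.73)/2 = 1.62 → q = 3.2×3.96×1.62 = 20.53 ft³/s
Panel 6-7: Δb = 7.7 ft, d̄ = (4.42+0.00)/2 = 2.21, v̄ = (1.73+0.00)/2 = 0.865 → q = 7.7×2.21×0.865 = 14.72 ft³/s
Q = Σ q = 306.2 ft³/s

306 ft³/s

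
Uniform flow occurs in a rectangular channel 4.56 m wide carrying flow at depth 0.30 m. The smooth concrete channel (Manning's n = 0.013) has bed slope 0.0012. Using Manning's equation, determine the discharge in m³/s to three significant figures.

1.50 m³/s

A = b·y = 4.56 × 0.30 = 1.368 m²
P = b + 2y = 4.56 + 2×0.30 = 5.160 m
R = A/P = 1.368/5.160 = 0.2651 m
Q = (1/n)·A·R^(2/3)·S^(1/2) = (1/0.013) × 1.368 × 0.2651^(2/3) × 0.0012^(1/2) = 1.504 m³/s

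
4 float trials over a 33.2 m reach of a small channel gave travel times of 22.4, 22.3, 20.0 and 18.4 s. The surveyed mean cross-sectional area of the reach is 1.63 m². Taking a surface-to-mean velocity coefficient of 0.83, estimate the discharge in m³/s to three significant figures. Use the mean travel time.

2.16 m³/s

t̄ = (22.4 + 22.3 + 20.0 + 18.4) / 4 = 20.775 s
v_surface = L / t̄ = 33.2 / 20.775 = 1.598 m/s
v_mean = 0.83 × 1.598 = 1.326 m/s
Q = A × v_mean = 1.63 × 1.326 = 2.162 m³/s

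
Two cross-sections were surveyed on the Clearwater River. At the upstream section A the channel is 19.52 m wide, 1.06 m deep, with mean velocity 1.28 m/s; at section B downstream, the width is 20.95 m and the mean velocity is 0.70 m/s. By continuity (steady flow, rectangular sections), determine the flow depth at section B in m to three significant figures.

1.81 m

Q = A₁V₁ = (19.52×1.06) × 1.28 = 26.48 m³/s
d₂ = Q/(b₂ V₂) = 26.48/(20.95×0.70) = 1.806 m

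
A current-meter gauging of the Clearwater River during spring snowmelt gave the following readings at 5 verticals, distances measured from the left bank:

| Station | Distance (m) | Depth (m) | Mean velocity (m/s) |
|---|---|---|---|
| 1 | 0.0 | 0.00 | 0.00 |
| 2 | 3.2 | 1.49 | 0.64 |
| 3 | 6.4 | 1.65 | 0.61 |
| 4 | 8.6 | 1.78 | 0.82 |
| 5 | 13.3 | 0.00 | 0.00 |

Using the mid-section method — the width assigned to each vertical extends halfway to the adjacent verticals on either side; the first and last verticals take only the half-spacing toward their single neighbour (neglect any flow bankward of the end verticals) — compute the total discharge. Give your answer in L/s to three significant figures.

10800 L/s

w_2 = (6.4 − 0.0)/2 = 3.2 m; q_2 = 0.64 × 1.49 × 3.2 = 3.052 m³/s
w_3 = (8.6 − 3.2)/2 = 2.7 m; q_3 = 0.61 × 1.65 × 2.7 = 2.718 m³/s
w_4 = (13.3 − 6.4)/2 = 3.45 m; q_4 = 0.82 × 1.78 × 3.45 = 5.036 m³/s
Stations 1, 5 contribute zero (depth or velocity is 0).
Q = Σ qᵢ = 10.80 m³/s
= 10.80 × 1000 = 10800 L/s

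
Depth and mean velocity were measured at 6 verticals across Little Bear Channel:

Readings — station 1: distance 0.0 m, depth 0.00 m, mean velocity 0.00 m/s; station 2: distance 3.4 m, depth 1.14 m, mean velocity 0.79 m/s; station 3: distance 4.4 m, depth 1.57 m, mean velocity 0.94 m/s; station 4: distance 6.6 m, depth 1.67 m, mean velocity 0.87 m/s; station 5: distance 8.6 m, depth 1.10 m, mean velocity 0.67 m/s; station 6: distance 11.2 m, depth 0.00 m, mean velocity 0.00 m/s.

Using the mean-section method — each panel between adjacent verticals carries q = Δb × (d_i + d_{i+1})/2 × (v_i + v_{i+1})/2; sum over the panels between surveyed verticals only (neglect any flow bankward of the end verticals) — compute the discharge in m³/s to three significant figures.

Panel 1-2: Δb = 3.4 m, d̄ = (0.00+1.14)/2 = 0.57, v̄ = (0.00+0.79)/2 = 0.395 → q = 3.4×0.57×0.395 = 0.7655 m³/s
Panel 2-3: Δb = 1 m, d̄ = (1.14+1.57)/2 = 1.355, v̄ = (0.79+0.94)/2 = 0.865 → q = 1×1.355×0.865 = 1.172 m³/s
Panel 3-4: Δb = 2.2 m, d̄ = (1.57+1.67)/2 = 1.62, v̄ = (0.94+0.87)/2 = 0.905 → q = 2.2×1.62×0.905 = 3.225 m³/s
Panel 4-5: Δb = 2 m, d̄ = (1.67+1.10)/2 = 1.385, v̄ = (0.87+0.67)/2 = 0.77 → q = 2×1.385×0.77 = 2.133 m³/s
Panel 5-6: Δb = 2.6 m, d̄ = (1.10+0.00)/2 = 0.55, v̄ = (0.67+0.00)/2 = 0.335 → q = 2.6×0.55×0.335 = 0.4791 m³/s
Q = Σ q = 7.775 m³/s

7.77 m³/s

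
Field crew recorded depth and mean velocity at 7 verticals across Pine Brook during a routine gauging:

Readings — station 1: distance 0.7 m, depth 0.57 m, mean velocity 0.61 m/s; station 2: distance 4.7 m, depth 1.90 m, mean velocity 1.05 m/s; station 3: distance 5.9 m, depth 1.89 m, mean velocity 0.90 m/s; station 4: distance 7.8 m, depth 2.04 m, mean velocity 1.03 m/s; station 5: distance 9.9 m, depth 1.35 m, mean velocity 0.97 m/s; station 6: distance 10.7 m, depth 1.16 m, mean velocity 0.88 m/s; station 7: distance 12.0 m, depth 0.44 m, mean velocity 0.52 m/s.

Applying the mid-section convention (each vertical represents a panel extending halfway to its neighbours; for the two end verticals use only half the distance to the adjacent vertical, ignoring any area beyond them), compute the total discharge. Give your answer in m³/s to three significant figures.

15.8 m³/s

w_1 = (4.7 − 0.7)/2 = 2 m; q_1 = 0.61 × 0.57 × 2 = 0.6954 m³/s
w_2 = (5.9 − 0.7)/2 = 2.6 m; q_2 = 1.05 × 1.90 × 2.6 = 5.187 m³/s
w_3 = (7.8 − 4.7)/2 = 1.55 m; q_3 = 0.90 × 1.89 × 1.55 = 2.637 m³/s
w_4 = (9.9 − 5.9)/2 = 2 m; q_4 = 1.03 × 2.04 × 2 = 4.202 m³/s
w_5 = (10.7 − 7.8)/2 = 1.45 m; q_5 = 0.97 × 1.35 × 1.45 = 1.899 m³/s
w_6 = (12.0 − 9.9)/2 = 1.05 m; q_6 = 0.88 × 1.16 × 1.05 = 1.072 m³/s
w_7 = (12.0 − 10.7)/2 = 0.65 m; q_7 = 0.52 × 0.44 × 0.65 = 0.1487 m³/s
Q = Σ qᵢ = 15.84 m³/s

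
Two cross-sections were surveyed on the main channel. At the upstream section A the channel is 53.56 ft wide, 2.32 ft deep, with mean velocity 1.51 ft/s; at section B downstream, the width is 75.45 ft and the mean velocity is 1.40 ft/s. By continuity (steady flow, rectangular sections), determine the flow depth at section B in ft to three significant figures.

1.78 ft

Q = A₁V₁ = (53.56×2.32) × 1.51 = 187.6 ft³/s
d₂ = Q/(b₂ V₂) = 187.6/(75.45×1.40) = 1.776 ft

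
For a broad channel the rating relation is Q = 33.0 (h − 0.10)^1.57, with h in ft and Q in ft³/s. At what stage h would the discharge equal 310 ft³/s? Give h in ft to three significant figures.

4.27 ft

h − h₀ = (Q/C)^(1/b) = (310/33.0)^(1/1.57) = 4.165 ft
h = 0.10 + 4.165 = 4.265 ft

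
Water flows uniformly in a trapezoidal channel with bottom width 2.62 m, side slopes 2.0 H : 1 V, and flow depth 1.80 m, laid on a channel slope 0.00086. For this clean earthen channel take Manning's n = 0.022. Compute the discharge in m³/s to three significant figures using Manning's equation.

A = (b + z·y)·y = (2.62 + 2.0×1.80)×1.80 = 11.20 m²
P = b + 2y√(1+z²) = 2.62 + 2×1.80×√(1+2.0²) = 10.67 m
R = A/P = 11.20/10.67 = 1.049 m
Q = (1/n)·A·R^(2/3)·S^(1/2) = (1/0.022) × 11.20 × 1.049^(2/3) × 0.00086^(1/2) = 15.41 m³/s

15.4 m³/s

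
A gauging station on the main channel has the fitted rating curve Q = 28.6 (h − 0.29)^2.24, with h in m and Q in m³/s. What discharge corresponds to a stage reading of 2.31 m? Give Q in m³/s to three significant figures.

Q = 28.6 × (2.31 − 0.29)^2.24 = 28.6 × 2.02^2.24 = 138.2 m³/s

138 m³/s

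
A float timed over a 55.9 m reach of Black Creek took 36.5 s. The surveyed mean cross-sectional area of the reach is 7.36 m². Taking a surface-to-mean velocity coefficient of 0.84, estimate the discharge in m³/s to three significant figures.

9.47 m³/s

v_surface = L / t̄ = 55.9 / 36.5 = 1.532 m/s
v_mean = 0.84 × 1.532 = 1.286 m/s
Q = A × v_mean = 7.36 × 1.286 = 9.468 m³/s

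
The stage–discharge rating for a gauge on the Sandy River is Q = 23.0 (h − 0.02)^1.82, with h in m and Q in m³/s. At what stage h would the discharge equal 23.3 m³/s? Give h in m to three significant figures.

1.03 m

h − h₀ = (Q/C)^(1/b) = (23.3/23.0)^(1/1.82) = 1.007 m
h = 0.02 + 1.007 = 1.027 m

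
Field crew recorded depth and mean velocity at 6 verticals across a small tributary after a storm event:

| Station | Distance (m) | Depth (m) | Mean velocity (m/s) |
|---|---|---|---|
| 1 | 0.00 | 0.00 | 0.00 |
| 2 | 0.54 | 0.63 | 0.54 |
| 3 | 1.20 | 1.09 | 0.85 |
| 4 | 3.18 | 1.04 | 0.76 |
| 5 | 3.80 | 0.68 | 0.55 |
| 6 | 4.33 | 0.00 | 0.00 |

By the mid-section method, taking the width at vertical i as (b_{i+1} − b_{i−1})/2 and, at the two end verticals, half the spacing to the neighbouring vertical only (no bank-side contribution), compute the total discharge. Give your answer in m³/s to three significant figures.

w_2 = (1.20 − 0.00)/2 = 0.6 m; q_2 = 0.54 × 0.63 × 0.6 = 0.2041 m³/s
w_3 = (3.18 − 0.54)/2 = 1.32 m; q_3 = 0.85 × 1.09 × 1.32 = 1.223 m³/s
w_4 = (3.80 − 1.20)/2 = 1.3 m; q_4 = 0.76 × 1.04 × 1.3 = 1.028 m³/s
w_5 = (4.33 − 3.18)/2 = 0.575 m; q_5 = 0.55 × 0.68 × 0.575 = 0.2151 m³/s
Stations 1, 6 contribute zero (depth or velocity is 0).
Q = Σ qᵢ = 2.670 m³/s

2.67 m³/s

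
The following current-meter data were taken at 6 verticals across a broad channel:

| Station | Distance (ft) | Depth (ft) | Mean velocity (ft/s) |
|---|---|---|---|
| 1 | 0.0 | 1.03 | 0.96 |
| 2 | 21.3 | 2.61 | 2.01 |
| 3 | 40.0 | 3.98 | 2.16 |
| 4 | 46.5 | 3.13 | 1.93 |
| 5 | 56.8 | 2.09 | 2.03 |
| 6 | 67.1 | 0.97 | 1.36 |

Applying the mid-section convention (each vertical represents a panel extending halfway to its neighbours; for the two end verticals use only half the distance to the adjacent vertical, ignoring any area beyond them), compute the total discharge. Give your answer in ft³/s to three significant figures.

325 ft³/s

w_1 = (21.3 − 0.0)/2 = 10.65 ft; q_1 = 0.96 × 1.03 × 10.65 = 10.53 ft³/s
w_2 = (40.0 − 0.0)/2 = 20 ft; q_2 = 2.01 × 2.61 × 20 = 104.9 ft³/s
w_3 = (46.5 − 21.3)/2 = 12.6 ft; q_3 = 2.16 × 3.98 × 12.6 = 108.3 ft³/s
w_4 = (56.8 − 40.0)/2 = 8.4 ft; q_4 = 1.93 × 3.13 × 8.4 = 50.74 ft³/s
w_5 = (67.1 − 46.5)/2 = 10.3 ft; q_5 = 2.03 × 2.09 × 10.3 = 43.70 ft³/s
w_6 = (67.1 − 56.8)/2 = 5.15 ft; q_6 = 1.36 × 0.97 × 5.15 = 6.794 ft³/s
Q = Σ qᵢ = 325.0 ft³/s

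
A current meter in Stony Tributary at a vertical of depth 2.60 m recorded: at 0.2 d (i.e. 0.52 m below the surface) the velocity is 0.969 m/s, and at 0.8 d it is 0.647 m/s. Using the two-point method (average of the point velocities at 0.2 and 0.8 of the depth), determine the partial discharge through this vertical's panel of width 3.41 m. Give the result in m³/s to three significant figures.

7.16 m³/s

v̄ = (0.969 + 0.647) / 2 = 0.8080 m/s
q = v̄ × d × w = 0.8080 × 2.60 × 3.41 = 7.164 m³/s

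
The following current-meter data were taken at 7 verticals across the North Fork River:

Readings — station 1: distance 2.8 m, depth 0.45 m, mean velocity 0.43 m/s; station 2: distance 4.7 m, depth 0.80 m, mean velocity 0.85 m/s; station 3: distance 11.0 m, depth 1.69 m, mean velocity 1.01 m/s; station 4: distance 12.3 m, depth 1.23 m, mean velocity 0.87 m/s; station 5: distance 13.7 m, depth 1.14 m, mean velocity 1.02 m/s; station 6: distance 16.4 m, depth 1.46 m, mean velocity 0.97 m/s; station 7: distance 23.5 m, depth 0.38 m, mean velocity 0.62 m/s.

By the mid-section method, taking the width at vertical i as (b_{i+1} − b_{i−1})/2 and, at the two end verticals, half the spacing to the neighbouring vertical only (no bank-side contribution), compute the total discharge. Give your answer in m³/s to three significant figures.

w_1 = (4.7 − 2.8)/2 = 0.95 m; q_1 = 0.43 × 0.45 × 0.95 = 0.1838 m³/s
w_2 = (11.0 − 2.8)/2 = 4.1 m; q_2 = 0.85 × 0.80 × 4.1 = 2.788 m³/s
w_3 = (12.3 − 4.7)/2 = 3.8 m; q_3 = 1.01 × 1.69 × 3.8 = 6.486 m³/s
w_4 = (13.7 − 11.0)/2 = 1.35 m; q_4 = 0.87 × 1.23 × 1.35 = 1.445 m³/s
w_5 = (16.4 − 12.3)/2 = 2.05 m; q_5 = 1.02 × 1.14 × 2.05 = 2.384 m³/s
w_6 = (23.5 − 13.7)/2 = 4.9 m; q_6 = 0.97 × 1.46 × 4.9 = 6.939 m³/s
w_7 = (23.5 − 16.4)/2 = 3.55 m; q_7 = 0.62 × 0.38 × 3.55 = 0.8364 m³/s
Q = Σ qᵢ = 21.06 m³/s

21.1 m³/s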